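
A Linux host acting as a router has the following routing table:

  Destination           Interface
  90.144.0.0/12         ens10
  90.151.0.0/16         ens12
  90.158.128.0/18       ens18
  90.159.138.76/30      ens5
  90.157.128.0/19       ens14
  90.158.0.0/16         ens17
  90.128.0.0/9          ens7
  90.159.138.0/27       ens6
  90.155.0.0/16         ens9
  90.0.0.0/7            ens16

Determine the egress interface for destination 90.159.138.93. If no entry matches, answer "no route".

Routes whose prefix contains 90.159.138.93:
  90.0.0.0/7 (90.0.0.0 - 91.255.255.255) -> ens16
  90.128.0.0/9 (90.128.0.0 - 90.255.255.255) -> ens7
  90.144.0.0/12 (90.144.0.0 - 90.159.255.255) -> ens10
More-specific entries that do NOT match:
  90.159.138.76/30 (90.159.138.76 - 90.159.138.79) does not contain 90.159.138.93
  90.159.138.0/27 (90.159.138.0 - 90.159.138.31) does not contain 90.159.138.93
  90.157.128.0/19 (90.157.128.0 - 90.157.159.255) does not contain 90.159.138.93
  90.158.128.0/18 (90.158.128.0 - 90.158.191.255) does not contain 90.159.138.93
  90.151.0.0/16 (90.151.0.0 - 90.151.255.255) does not contain 90.159.138.93
  90.158.0.0/16 (90.158.0.0 - 90.158.255.255) does not contain 90.159.138.93
  90.155.0.0/16 (90.155.0.0 - 90.155.255.255) does not contain 90.159.138.93
Longest matching prefix is /12 -> interface ens10.

ens10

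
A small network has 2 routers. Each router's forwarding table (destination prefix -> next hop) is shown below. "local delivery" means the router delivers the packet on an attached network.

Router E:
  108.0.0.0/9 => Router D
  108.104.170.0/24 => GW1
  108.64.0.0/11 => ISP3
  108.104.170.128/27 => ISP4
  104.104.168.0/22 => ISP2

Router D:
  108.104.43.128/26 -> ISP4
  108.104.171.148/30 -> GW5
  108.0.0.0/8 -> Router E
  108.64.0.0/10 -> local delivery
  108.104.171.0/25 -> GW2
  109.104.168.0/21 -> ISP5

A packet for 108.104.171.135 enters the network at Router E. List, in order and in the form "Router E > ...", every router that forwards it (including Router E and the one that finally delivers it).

At Router E: longest match for 108.104.171.135 is 108.0.0.0/9 -> Router D
At Router D: longest match for 108.104.171.135 is 108.64.0.0/10 -> local delivery

Router E > Router D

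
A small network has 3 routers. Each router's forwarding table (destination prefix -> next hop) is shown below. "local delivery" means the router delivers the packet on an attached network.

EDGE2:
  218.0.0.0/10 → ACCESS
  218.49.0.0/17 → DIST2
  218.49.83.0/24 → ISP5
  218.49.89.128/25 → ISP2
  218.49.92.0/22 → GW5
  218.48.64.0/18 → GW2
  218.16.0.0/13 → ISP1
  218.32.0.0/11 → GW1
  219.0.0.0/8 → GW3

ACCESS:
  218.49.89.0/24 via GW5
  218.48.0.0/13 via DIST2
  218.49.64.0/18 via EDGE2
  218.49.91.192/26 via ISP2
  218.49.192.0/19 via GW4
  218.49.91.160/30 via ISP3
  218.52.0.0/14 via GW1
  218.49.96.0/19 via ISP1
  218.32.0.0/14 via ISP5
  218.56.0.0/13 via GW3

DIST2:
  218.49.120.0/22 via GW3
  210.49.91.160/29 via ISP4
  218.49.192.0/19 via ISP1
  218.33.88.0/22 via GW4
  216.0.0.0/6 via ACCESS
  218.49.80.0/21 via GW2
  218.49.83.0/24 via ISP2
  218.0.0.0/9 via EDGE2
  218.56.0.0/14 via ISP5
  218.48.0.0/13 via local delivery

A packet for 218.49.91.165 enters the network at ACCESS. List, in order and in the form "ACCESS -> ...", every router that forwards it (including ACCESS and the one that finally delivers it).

ACCESS -> EDGE2 -> DIST2

At ACCESS: longest match for 218.49.91.165 is 218.49.64.0/18 -> EDGE2
At EDGE2: longest match for 218.49.91.165 is 218.49.0.0/17 -> DIST2
At DIST2: longest match for 218.49.91.165 is 218.48.0.0/13 -> local delivery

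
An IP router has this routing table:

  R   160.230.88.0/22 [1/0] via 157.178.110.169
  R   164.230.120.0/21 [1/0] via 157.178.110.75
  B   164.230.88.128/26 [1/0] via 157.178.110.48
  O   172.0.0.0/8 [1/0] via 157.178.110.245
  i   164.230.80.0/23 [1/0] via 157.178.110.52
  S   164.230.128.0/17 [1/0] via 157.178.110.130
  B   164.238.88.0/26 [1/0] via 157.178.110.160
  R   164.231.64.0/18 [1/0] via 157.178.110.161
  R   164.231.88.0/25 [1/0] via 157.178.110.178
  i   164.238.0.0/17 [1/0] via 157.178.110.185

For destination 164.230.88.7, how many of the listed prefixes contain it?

0

No listed prefix contains 164.230.88.7.
Total matching entries: 0.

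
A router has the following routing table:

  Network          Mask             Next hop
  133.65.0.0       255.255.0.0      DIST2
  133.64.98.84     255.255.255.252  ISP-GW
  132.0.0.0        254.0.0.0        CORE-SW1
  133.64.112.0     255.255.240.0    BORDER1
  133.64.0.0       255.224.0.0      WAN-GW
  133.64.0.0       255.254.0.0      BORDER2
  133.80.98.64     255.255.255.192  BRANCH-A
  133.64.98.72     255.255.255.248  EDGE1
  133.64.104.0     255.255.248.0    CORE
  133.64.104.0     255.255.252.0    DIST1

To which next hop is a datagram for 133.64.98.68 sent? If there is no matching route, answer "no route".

BORDER2

Routes whose prefix contains 133.64.98.68:
  132.0.0.0/7 (132.0.0.0 - 133.255.255.255) -> CORE-SW1
  133.64.0.0/11 (133.64.0.0 - 133.95.255.255) -> WAN-GW
  133.64.0.0/15 (133.64.0.0 - 133.65.255.255) -> BORDER2
More-specific entries that do NOT match:
  133.64.98.84/30 (133.64.98.84 - 133.64.98.87) does not contain 133.64.98.68
  133.64.98.72/29 (133.64.98.72 - 133.64.98.79) does not contain 133.64.98.68
  133.80.98.64/26 (133.80.98.64 - 133.80.98.127) does not contain 133.64.98.68
  133.64.104.0/22 (133.64.104.0 - 133.64.107.255) does not contain 133.64.98.68
  133.64.104.0/21 (133.64.104.0 - 133.64.111.255) does not contain 133.64.98.68
  133.64.112.0/20 (133.64.112.0 - 133.64.127.255) does not contain 133.64.98.68
  133.65.0.0/16 (133.65.0.0 - 133.65.255.255) does not contain 133.64.98.68
Longest matching prefix is /15 -> next hop BORDER2.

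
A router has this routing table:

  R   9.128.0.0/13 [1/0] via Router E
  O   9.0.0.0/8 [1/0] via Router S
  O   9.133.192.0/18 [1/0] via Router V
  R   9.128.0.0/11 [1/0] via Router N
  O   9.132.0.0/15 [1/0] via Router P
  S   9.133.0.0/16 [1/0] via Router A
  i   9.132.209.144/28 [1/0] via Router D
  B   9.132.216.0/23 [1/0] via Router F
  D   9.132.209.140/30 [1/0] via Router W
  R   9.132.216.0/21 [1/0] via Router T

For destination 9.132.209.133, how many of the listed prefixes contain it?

Prefixes containing 9.132.209.133:
  9.0.0.0/8 (9.0.0.0 - 9.255.255.255)
  9.128.0.0/11 (9.128.0.0 - 9.159.255.255)
  9.128.0.0/13 (9.128.0.0 - 9.135.255.255)
  9.132.0.0/15 (9.132.0.0 - 9.133.255.255)
Total matching entries: 4.

4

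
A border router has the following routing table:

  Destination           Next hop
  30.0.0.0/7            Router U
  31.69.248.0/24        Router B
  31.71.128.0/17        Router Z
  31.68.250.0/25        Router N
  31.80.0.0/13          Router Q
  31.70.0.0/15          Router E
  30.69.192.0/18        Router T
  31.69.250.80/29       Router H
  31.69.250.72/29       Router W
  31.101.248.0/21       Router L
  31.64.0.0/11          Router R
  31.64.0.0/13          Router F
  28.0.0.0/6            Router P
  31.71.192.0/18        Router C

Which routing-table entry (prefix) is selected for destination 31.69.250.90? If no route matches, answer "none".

Entries matching 31.69.250.90:
  28.0.0.0/6 (28.0.0.0 - 31.255.255.255)
  30.0.0.0/7 (30.0.0.0 - 31.255.255.255)
  31.64.0.0/11 (31.64.0.0 - 31.95.255.255)
  31.64.0.0/13 (31.64.0.0 - 31.71.255.255)
Most specific is 31.64.0.0/13.

31.64.0.0/13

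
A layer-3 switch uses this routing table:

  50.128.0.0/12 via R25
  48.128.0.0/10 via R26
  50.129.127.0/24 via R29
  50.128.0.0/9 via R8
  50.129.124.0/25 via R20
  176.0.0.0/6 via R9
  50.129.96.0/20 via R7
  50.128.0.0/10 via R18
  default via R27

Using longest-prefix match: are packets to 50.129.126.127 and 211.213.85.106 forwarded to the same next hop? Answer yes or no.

50.129.126.127: longest match 50.128.0.0/12 -> R25
211.213.85.106: longest match 0.0.0.0/0 -> R27

no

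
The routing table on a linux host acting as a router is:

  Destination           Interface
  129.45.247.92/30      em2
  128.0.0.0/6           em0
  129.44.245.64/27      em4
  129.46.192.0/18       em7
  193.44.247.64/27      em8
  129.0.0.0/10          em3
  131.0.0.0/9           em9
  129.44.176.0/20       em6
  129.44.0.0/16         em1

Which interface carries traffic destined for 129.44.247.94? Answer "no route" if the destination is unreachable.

Routes whose prefix contains 129.44.247.94:
  128.0.0.0/6 (128.0.0.0 - 131.255.255.255) -> em0
  129.0.0.0/10 (129.0.0.0 - 129.63.255.255) -> em3
  129.44.0.0/16 (129.44.0.0 - 129.44.255.255) -> em1
More-specific entries that do NOT match:
  129.45.247.92/30 (129.45.247.92 - 129.45.247.95) does not contain 129.44.247.94
  129.44.245.64/27 (129.44.245.64 - 129.44.245.95) does not contain 129.44.247.94
  193.44.247.64/27 (193.44.247.64 - 193.44.247.95) does not contain 129.44.247.94
  129.44.176.0/20 (129.44.176.0 - 129.44.191.255) does not contain 129.44.247.94
  129.46.192.0/18 (129.46.192.0 - 129.46.255.255) does not contain 129.44.247.94
Longest matching prefix is /16 -> interface em1.

em1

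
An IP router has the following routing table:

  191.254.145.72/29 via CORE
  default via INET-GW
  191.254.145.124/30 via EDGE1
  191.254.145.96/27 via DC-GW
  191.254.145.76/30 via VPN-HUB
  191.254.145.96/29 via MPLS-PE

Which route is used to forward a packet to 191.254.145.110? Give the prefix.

191.254.145.96/27

Entries matching 191.254.145.110:
  0.0.0.0/0 (default, matches everything)
  191.254.145.96/27 (191.254.145.96 - 191.254.145.127)
Most specific is 191.254.145.96/27.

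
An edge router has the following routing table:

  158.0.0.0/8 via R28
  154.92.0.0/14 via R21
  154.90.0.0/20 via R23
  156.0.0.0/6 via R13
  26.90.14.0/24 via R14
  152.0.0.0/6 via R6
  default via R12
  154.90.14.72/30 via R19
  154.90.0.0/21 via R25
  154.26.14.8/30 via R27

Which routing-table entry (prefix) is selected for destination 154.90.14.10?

Entries matching 154.90.14.10:
  0.0.0.0/0 (default, matches everything)
  152.0.0.0/6 (152.0.0.0 - 155.255.255.255)
  154.90.0.0/20 (154.90.0.0 - 154.90.15.255)
Most specific is 154.90.0.0/20.

154.90.0.0/20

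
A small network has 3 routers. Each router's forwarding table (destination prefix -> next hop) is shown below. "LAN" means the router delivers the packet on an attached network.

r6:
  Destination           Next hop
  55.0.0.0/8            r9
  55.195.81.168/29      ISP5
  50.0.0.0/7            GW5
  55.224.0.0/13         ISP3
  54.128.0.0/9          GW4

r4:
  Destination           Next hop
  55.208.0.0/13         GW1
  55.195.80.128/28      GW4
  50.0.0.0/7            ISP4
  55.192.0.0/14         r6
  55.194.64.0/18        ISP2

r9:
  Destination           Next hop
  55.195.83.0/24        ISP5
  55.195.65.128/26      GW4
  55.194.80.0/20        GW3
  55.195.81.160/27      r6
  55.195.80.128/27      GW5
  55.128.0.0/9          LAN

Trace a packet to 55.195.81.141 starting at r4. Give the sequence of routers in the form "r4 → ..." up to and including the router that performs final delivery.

At r4: longest match for 55.195.81.141 is 55.192.0.0/14 -> r6
At r6: longest match for 55.195.81.141 is 55.0.0.0/8 -> r9
At r9: longest match for 55.195.81.141 is 55.128.0.0/9 -> LAN

r4 → r6 → r9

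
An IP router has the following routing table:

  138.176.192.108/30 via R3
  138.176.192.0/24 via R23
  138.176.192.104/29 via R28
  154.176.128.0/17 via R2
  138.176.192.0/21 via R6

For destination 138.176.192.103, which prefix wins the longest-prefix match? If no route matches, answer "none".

138.176.192.0/24

Entries matching 138.176.192.103:
  138.176.192.0/21 (138.176.192.0 - 138.176.199.255)
  138.176.192.0/24 (138.176.192.0 - 138.176.192.255)
Most specific is 138.176.192.0/24.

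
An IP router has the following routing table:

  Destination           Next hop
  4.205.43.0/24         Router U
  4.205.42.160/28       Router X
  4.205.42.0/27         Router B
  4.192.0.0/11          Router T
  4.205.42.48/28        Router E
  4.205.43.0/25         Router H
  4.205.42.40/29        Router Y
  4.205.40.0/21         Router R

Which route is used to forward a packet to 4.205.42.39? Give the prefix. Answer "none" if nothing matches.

4.205.40.0/21

Entries matching 4.205.42.39:
  4.192.0.0/11 (4.192.0.0 - 4.223.255.255)
  4.205.40.0/21 (4.205.40.0 - 4.205.47.255)
Most specific is 4.205.40.0/21.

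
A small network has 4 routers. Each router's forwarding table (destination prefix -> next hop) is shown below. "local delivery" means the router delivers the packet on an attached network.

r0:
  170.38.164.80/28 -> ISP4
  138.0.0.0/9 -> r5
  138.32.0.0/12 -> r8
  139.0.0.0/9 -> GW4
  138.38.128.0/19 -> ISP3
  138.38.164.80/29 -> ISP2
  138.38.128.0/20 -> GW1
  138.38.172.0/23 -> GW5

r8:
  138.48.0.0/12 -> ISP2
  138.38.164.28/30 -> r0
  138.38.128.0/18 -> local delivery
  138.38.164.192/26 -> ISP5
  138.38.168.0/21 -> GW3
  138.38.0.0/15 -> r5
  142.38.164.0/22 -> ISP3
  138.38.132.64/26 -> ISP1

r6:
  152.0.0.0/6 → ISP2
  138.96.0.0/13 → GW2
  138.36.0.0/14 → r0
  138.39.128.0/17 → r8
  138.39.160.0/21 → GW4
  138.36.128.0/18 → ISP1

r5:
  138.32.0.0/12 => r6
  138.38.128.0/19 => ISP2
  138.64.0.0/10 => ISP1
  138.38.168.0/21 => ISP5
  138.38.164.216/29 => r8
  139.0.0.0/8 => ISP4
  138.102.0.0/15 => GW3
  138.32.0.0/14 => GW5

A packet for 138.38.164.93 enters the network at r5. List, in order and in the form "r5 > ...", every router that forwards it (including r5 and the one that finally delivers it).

r5 > r6 > r0 > r8

At r5: longest match for 138.38.164.93 is 138.32.0.0/12 -> r6
At r6: longest match for 138.38.164.93 is 138.36.0.0/14 -> r0
At r0: longest match for 138.38.164.93 is 138.32.0.0/12 -> r8
At r8: longest match for 138.38.164.93 is 138.38.128.0/18 -> local delivery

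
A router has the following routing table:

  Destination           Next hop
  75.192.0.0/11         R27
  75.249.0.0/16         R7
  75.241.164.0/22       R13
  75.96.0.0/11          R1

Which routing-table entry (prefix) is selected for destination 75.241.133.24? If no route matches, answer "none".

75.241.133.24 is outside every listed prefix and there is no default route.

none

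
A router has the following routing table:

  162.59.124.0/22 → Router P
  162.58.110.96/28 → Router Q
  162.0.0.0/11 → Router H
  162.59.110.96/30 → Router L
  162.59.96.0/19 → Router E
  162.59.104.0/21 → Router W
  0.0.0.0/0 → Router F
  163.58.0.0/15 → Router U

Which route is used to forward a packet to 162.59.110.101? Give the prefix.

162.59.104.0/21

Entries matching 162.59.110.101:
  0.0.0.0/0 (default, matches everything)
  162.59.96.0/19 (162.59.96.0 - 162.59.127.255)
  162.59.104.0/21 (162.59.104.0 - 162.59.111.255)
Most specific is 162.59.104.0/21.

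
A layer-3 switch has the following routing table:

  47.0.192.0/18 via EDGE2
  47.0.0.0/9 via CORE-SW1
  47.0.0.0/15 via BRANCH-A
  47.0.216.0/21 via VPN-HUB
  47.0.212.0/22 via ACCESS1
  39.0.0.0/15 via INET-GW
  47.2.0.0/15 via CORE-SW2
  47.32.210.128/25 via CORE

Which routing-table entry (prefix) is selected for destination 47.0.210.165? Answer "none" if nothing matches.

47.0.192.0/18

Entries matching 47.0.210.165:
  47.0.0.0/9 (47.0.0.0 - 47.127.255.255)
  47.0.0.0/15 (47.0.0.0 - 47.1.255.255)
  47.0.192.0/18 (47.0.192.0 - 47.0.255.255)
Most specific is 47.0.192.0/18.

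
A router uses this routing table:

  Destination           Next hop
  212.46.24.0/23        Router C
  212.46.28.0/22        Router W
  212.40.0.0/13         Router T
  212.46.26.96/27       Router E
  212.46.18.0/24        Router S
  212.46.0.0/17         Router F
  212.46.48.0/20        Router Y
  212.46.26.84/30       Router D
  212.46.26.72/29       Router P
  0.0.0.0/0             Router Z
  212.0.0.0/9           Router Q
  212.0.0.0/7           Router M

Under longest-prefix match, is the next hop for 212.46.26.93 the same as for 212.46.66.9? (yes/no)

212.46.26.93: longest match 212.46.0.0/17 -> Router F
212.46.66.9: longest match 212.46.0.0/17 -> Router F

yes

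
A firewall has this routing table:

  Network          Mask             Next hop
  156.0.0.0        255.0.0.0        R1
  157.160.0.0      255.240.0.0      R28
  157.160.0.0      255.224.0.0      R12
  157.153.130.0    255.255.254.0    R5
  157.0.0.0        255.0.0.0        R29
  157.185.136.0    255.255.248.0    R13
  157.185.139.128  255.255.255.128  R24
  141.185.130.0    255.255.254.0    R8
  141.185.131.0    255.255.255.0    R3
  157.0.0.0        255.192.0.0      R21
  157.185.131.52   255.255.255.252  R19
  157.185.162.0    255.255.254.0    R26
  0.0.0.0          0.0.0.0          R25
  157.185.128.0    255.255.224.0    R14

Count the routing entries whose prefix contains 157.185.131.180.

4

Prefixes containing 157.185.131.180:
  0.0.0.0/0 (default, matches everything)
  157.0.0.0/8 (157.0.0.0 - 157.255.255.255)
  157.160.0.0/11 (157.160.0.0 - 157.191.255.255)
  157.185.128.0/19 (157.185.128.0 - 157.185.159.255)
Total matching entries: 4.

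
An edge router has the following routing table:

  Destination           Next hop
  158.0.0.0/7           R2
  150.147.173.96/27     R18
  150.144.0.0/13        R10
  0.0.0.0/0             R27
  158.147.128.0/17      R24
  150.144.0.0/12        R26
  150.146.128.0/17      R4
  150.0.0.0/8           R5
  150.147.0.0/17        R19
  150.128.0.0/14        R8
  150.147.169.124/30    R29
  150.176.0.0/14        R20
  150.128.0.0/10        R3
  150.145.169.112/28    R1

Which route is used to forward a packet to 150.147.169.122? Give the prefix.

Entries matching 150.147.169.122:
  0.0.0.0/0 (default, matches everything)
  150.0.0.0/8 (150.0.0.0 - 150.255.255.255)
  150.128.0.0/10 (150.128.0.0 - 150.191.255.255)
  150.144.0.0/12 (150.144.0.0 - 150.159.255.255)
  150.144.0.0/13 (150.144.0.0 - 150.151.255.255)
Most specific is 150.144.0.0/13.

150.144.0.0/13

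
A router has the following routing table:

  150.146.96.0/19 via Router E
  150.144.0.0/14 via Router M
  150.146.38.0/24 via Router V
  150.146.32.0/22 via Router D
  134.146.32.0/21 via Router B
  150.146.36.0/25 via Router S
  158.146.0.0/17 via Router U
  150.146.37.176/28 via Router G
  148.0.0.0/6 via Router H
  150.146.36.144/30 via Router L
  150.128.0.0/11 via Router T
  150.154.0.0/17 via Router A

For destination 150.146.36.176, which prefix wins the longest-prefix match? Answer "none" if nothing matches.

150.144.0.0/14

Entries matching 150.146.36.176:
  148.0.0.0/6 (148.0.0.0 - 151.255.255.255)
  150.128.0.0/11 (150.128.0.0 - 150.159.255.255)
  150.144.0.0/14 (150.144.0.0 - 150.147.255.255)
Most specific is 150.144.0.0/14.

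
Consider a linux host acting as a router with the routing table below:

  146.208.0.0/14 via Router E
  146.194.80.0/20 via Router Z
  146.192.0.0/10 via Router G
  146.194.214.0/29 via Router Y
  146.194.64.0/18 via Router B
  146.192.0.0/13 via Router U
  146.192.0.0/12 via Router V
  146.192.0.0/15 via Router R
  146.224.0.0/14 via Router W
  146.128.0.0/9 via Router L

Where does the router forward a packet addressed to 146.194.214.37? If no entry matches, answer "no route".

Router U

Routes whose prefix contains 146.194.214.37:
  146.128.0.0/9 (146.128.0.0 - 146.255.255.255) -> Router L
  146.192.0.0/10 (146.192.0.0 - 146.255.255.255) -> Router G
  146.192.0.0/12 (146.192.0.0 - 146.207.255.255) -> Router V
  146.192.0.0/13 (146.192.0.0 - 146.199.255.255) -> Router U
More-specific entries that do NOT match:
  146.194.214.0/29 (146.194.214.0 - 146.194.214.7) does not contain 146.194.214.37
  146.194.80.0/20 (146.194.80.0 - 146.194.95.255) does not contain 146.194.214.37
  146.194.64.0/18 (146.194.64.0 - 146.194.127.255) does not contain 146.194.214.37
  146.192.0.0/15 (146.192.0.0 - 146.193.255.255) does not contain 146.194.214.37
  146.208.0.0/14 (146.208.0.0 - 146.211.255.255) does not contain 146.194.214.37
  146.224.0.0/14 (146.224.0.0 - 146.227.255.255) does not contain 146.194.214.37
Longest matching prefix is /13 -> next hop Router U.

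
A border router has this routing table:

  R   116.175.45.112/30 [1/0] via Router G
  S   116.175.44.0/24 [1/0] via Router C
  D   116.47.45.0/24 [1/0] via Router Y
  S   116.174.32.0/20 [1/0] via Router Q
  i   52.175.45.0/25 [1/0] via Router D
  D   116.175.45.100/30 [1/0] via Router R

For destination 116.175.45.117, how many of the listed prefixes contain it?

No listed prefix contains 116.175.45.117.
Total matching entries: 0.

0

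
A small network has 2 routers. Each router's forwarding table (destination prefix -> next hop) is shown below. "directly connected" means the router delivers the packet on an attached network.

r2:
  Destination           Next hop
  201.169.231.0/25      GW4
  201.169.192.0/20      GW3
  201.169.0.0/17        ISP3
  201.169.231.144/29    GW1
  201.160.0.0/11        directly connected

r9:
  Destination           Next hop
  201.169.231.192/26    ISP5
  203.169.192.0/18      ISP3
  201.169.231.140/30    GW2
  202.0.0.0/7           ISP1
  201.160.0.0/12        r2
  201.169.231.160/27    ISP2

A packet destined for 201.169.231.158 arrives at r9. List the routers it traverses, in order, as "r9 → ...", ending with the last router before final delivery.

At r9: longest match for 201.169.231.158 is 201.160.0.0/12 -> r2
At r2: longest match for 201.169.231.158 is 201.160.0.0/11 -> directly connected

r9 → r2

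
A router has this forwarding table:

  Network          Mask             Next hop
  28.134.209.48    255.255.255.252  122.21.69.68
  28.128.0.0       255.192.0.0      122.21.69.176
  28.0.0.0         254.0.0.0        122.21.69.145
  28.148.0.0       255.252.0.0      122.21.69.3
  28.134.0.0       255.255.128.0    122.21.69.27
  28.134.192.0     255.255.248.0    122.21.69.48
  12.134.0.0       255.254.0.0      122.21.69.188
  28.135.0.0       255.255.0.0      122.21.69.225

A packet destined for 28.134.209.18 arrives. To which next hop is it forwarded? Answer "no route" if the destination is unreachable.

Routes whose prefix contains 28.134.209.18:
  28.0.0.0/7 (28.0.0.0 - 29.255.255.255) -> 122.21.69.145
  28.128.0.0/10 (28.128.0.0 - 28.191.255.255) -> 122.21.69.176
More-specific entries that do NOT match:
  28.134.209.48/30 (28.134.209.48 - 28.134.209.51) does not contain 28.134.209.18
  28.134.192.0/21 (28.134.192.0 - 28.134.199.255) does not contain 28.134.209.18
  28.134.0.0/17 (28.134.0.0 - 28.134.127.255) does not contain 28.134.209.18
  28.135.0.0/16 (28.135.0.0 - 28.135.255.255) does not contain 28.134.209.18
  12.134.0.0/15 (12.134.0.0 - 12.135.255.255) does not contain 28.134.209.18
  28.148.0.0/14 (28.148.0.0 - 28.151.255.255) does not contain 28.134.209.18
Longest matching prefix is /10 -> next hop 122.21.69.176.

122.21.69.176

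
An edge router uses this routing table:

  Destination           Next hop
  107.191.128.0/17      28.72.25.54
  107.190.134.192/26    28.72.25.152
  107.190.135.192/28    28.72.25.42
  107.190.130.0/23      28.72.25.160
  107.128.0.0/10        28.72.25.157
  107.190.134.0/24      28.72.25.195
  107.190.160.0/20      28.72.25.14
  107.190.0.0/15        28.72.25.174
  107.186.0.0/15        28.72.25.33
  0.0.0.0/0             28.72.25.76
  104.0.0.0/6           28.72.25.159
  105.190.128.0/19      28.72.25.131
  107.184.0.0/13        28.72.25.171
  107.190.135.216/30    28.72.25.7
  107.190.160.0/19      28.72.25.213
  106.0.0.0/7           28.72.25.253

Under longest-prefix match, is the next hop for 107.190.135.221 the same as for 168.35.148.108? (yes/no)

no

107.190.135.221: longest match 107.190.0.0/15 -> 28.72.25.174
168.35.148.108: longest match 0.0.0.0/0 -> 28.72.25.76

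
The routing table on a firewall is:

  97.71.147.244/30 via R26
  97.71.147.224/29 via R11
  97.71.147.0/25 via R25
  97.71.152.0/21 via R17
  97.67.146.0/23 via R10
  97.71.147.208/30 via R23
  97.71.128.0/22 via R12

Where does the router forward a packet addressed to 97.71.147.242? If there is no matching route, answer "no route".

no route

No entry's prefix contains 97.71.147.242; there is no default route.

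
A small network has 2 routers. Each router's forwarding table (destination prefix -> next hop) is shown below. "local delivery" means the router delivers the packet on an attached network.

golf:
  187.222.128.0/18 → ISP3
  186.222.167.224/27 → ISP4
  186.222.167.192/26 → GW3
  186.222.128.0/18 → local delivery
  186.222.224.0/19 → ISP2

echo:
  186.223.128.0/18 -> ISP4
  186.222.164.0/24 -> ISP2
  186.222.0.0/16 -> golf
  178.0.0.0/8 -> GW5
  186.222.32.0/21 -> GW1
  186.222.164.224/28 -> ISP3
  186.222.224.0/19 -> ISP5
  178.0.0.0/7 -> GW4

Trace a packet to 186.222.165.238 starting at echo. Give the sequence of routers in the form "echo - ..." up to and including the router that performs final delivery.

At echo: longest match for 186.222.165.238 is 186.222.0.0/16 -> golf
At golf: longest match for 186.222.165.238 is 186.222.128.0/18 -> local delivery

echo - golf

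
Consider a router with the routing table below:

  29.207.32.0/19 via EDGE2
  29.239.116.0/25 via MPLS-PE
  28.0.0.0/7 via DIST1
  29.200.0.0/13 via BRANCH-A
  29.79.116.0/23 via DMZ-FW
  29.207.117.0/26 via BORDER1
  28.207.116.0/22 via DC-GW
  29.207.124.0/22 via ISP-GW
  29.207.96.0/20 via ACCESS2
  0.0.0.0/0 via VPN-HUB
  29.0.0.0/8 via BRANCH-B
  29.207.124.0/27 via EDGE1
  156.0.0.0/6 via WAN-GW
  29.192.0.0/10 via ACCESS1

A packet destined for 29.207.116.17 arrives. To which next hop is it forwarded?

BRANCH-A

Routes whose prefix contains 29.207.116.17:
  0.0.0.0/0 (default, matches everything) -> VPN-HUB
  28.0.0.0/7 (28.0.0.0 - 29.255.255.255) -> DIST1
  29.0.0.0/8 (29.0.0.0 - 29.255.255.255) -> BRANCH-B
  29.192.0.0/10 (29.192.0.0 - 29.255.255.255) -> ACCESS1
  29.200.0.0/13 (29.200.0.0 - 29.207.255.255) -> BRANCH-A
More-specific entries that do NOT match:
  29.207.124.0/27 (29.207.124.0 - 29.207.124.31) does not contain 29.207.116.17
  29.207.117.0/26 (29.207.117.0 - 29.207.117.63) does not contain 29.207.116.17
  29.239.116.0/25 (29.239.116.0 - 29.239.116.127) does not contain 29.207.116.17
  29.79.116.0/23 (29.79.116.0 - 29.79.117.255) does not contain 29.207.116.17
  28.207.116.0/22 (28.207.116.0 - 28.207.119.255) does not contain 29.207.116.17
  29.207.124.0/22 (29.207.124.0 - 29.207.127.255) does not contain 29.207.116.17
  29.207.96.0/20 (29.207.96.0 - 29.207.111.255) does not contain 29.207.116.17
  29.207.32.0/19 (29.207.32.0 - 29.207.63.255) does not contain 29.207.116.17
Longest matching prefix is /13 -> next hop BRANCH-A.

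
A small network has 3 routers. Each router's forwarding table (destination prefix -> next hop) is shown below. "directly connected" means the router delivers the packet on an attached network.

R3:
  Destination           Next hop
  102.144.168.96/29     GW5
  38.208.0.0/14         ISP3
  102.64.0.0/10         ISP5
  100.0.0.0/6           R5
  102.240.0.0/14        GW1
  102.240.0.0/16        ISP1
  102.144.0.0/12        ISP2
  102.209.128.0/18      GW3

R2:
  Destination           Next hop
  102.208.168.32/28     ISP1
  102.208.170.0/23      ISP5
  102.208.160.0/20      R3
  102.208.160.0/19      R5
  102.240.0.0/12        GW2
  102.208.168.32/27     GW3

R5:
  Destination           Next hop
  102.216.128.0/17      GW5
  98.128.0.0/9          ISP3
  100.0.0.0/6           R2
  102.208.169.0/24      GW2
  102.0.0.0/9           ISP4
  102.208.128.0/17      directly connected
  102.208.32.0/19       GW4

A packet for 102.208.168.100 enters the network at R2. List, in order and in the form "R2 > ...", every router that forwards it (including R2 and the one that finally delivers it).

R2 > R3 > R5

At R2: longest match for 102.208.168.100 is 102.208.160.0/20 -> R3
At R3: longest match for 102.208.168.100 is 100.0.0.0/6 -> R5
At R5: longest match for 102.208.168.100 is 102.208.128.0/17 -> directly connected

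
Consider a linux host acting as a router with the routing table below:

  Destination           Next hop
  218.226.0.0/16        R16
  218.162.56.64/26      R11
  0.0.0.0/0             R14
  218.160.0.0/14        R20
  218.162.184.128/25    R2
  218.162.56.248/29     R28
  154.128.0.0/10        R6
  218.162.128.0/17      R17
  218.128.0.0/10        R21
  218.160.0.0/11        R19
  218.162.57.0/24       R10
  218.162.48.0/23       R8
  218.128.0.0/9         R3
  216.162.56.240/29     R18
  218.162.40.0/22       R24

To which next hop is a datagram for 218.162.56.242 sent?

Routes whose prefix contains 218.162.56.242:
  0.0.0.0/0 (default, matches everything) -> R14
  218.128.0.0/9 (218.128.0.0 - 218.255.255.255) -> R3
  218.128.0.0/10 (218.128.0.0 - 218.191.255.255) -> R21
  218.160.0.0/11 (218.160.0.0 - 218.191.255.255) -> R19
  218.160.0.0/14 (218.160.0.0 - 218.163.255.255) -> R20
More-specific entries that do NOT match:
  218.162.56.248/29 (218.162.56.248 - 218.162.56.255) does not contain 218.162.56.242
  216.162.56.240/29 (216.162.56.240 - 216.162.56.247) does not contain 218.162.56.242
  218.162.56.64/26 (218.162.56.64 - 218.162.56.127) does not contain 218.162.56.242
  218.162.184.128/25 (218.162.184.128 - 218.162.184.255) does not contain 218.162.56.242
  218.162.57.0/24 (218.162.57.0 - 218.162.57.255) does not contain 218.162.56.242
  218.162.48.0/23 (218.162.48.0 - 218.162.49.255) does not contain 218.162.56.242
  218.162.40.0/22 (218.162.40.0 - 218.162.43.255) does not contain 218.162.56.242
  218.162.128.0/17 (218.162.128.0 - 218.162.255.255) does not contain 218.162.56.242
  218.226.0.0/16 (218.226.0.0 - 218.226.255.255) does not contain 218.162.56.242
Longest matching prefix is /14 -> next hop R20.

R20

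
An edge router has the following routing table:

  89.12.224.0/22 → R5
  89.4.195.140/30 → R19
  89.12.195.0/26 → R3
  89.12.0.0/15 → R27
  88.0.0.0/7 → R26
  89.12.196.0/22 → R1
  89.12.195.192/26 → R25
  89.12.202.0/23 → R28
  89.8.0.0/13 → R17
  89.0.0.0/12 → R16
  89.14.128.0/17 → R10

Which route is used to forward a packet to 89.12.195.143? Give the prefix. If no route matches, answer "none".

89.12.0.0/15

Entries matching 89.12.195.143:
  88.0.0.0/7 (88.0.0.0 - 89.255.255.255)
  89.0.0.0/12 (89.0.0.0 - 89.15.255.255)
  89.8.0.0/13 (89.8.0.0 - 89.15.255.255)
  89.12.0.0/15 (89.12.0.0 - 89.13.255.255)
Most specific is 89.12.0.0/15.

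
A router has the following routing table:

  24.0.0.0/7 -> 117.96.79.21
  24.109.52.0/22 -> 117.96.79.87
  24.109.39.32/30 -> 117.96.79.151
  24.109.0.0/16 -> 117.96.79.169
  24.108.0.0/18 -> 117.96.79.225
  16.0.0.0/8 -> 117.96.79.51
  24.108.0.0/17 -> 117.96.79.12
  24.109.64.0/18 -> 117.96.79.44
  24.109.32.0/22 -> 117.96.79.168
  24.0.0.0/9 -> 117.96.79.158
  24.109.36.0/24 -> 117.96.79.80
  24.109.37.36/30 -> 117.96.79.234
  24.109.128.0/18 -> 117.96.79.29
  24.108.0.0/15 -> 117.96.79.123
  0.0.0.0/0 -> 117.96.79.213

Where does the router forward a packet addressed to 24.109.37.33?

117.96.79.169

Routes whose prefix contains 24.109.37.33:
  0.0.0.0/0 (default, matches everything) -> 117.96.79.213
  24.0.0.0/7 (24.0.0.0 - 25.255.255.255) -> 117.96.79.21
  24.0.0.0/9 (24.0.0.0 - 24.127.255.255) -> 117.96.79.158
  24.108.0.0/15 (24.108.0.0 - 24.109.255.255) -> 117.96.79.123
  24.109.0.0/16 (24.109.0.0 - 24.109.255.255) -> 117.96.79.169
More-specific entries that do NOT match:
  24.109.39.32/30 (24.109.39.32 - 24.109.39.35) does not contain 24.109.37.33
  24.109.37.36/30 (24.109.37.36 - 24.109.37.39) does not contain 24.109.37.33
  24.109.36.0/24 (24.109.36.0 - 24.109.36.255) does not contain 24.109.37.33
  24.109.52.0/22 (24.109.52.0 - 24.109.55.255) does not contain 24.109.37.33
  24.109.32.0/22 (24.109.32.0 - 24.109.35.255) does not contain 24.109.37.33
  24.108.0.0/18 (24.108.0.0 - 24.108.63.255) does not contain 24.109.37.33
  24.109.64.0/18 (24.109.64.0 - 24.109.127.255) does not contain 24.109.37.33
  24.109.128.0/18 (24.109.128.0 - 24.109.191.255) does not contain 24.109.37.33
  24.108.0.0/17 (24.108.0.0 - 24.108.127.255) does not contain 24.109.37.33
Longest matching prefix is /16 -> next hop 117.96.79.169.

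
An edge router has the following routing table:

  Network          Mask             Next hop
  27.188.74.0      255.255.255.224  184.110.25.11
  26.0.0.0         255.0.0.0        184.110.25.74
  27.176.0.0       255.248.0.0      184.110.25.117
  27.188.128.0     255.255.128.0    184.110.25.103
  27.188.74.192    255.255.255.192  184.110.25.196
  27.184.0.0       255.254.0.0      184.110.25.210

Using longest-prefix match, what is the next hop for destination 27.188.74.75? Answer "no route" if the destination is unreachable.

No entry's prefix contains 27.188.74.75; there is no default route.

no route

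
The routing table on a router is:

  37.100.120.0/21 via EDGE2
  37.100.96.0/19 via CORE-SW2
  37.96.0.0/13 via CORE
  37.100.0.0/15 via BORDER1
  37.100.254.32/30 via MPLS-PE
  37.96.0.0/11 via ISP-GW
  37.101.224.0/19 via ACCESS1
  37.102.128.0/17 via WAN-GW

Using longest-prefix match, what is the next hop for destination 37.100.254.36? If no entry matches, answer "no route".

Routes whose prefix contains 37.100.254.36:
  37.96.0.0/11 (37.96.0.0 - 37.127.255.255) -> ISP-GW
  37.96.0.0/13 (37.96.0.0 - 37.103.255.255) -> CORE
  37.100.0.0/15 (37.100.0.0 - 37.101.255.255) -> BORDER1
More-specific entries that do NOT match:
  37.100.254.32/30 (37.100.254.32 - 37.100.254.35) does not contain 37.100.254.36
  37.100.120.0/21 (37.100.120.0 - 37.100.127.255) does not contain 37.100.254.36
  37.100.96.0/19 (37.100.96.0 - 37.100.127.255) does not contain 37.100.254.36
  37.101.224.0/19 (37.101.224.0 - 37.101.255.255) does not contain 37.100.254.36
  37.102.128.0/17 (37.102.128.0 - 37.102.255.255) does not contain 37.100.254.36
Longest matching prefix is /15 -> next hop BORDER1.

BORDER1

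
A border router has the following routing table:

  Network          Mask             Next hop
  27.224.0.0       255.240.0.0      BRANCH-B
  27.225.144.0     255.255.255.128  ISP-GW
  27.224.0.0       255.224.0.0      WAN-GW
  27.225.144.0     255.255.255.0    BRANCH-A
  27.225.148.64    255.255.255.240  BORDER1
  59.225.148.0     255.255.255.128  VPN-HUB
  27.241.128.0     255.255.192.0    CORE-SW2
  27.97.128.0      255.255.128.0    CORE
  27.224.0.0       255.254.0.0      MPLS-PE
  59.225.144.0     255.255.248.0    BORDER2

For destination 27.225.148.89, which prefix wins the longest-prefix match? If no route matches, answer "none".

27.224.0.0/15

Entries matching 27.225.148.89:
  27.224.0.0/11 (27.224.0.0 - 27.255.255.255)
  27.224.0.0/12 (27.224.0.0 - 27.239.255.255)
  27.224.0.0/15 (27.224.0.0 - 27.225.255.255)
Most specific is 27.224.0.0/15.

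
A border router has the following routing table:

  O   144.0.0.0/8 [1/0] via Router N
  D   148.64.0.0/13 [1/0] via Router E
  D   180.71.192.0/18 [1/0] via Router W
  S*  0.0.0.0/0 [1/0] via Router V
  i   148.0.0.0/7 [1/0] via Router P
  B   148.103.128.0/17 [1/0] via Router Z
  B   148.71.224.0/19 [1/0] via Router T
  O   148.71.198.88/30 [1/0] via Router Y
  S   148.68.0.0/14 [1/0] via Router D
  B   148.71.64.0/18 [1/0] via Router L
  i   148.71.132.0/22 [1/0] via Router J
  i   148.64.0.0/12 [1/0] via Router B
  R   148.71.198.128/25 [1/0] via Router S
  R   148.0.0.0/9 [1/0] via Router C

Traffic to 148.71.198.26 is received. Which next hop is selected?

Router D

Routes whose prefix contains 148.71.198.26:
  0.0.0.0/0 (default, matches everything) -> Router V
  148.0.0.0/7 (148.0.0.0 - 149.255.255.255) -> Router P
  148.0.0.0/9 (148.0.0.0 - 148.127.255.255) -> Router C
  148.64.0.0/12 (148.64.0.0 - 148.79.255.255) -> Router B
  148.64.0.0/13 (148.64.0.0 - 148.71.255.255) -> Router E
  148.68.0.0/14 (148.68.0.0 - 148.71.255.255) -> Router D
More-specific entries that do NOT match:
  148.71.198.88/30 (148.71.198.88 - 148.71.198.91) does not contain 148.71.198.26
  148.71.198.128/25 (148.71.198.128 - 148.71.198.255) does not contain 148.71.198.26
  148.71.132.0/22 (148.71.132.0 - 148.71.135.255) does not contain 148.71.198.26
  148.71.224.0/19 (148.71.224.0 - 148.71.255.255) does not contain 148.71.198.26
  180.71.192.0/18 (180.71.192.0 - 180.71.255.255) does not contain 148.71.198.26
  148.71.64.0/18 (148.71.64.0 - 148.71.127.255) does not contain 148.71.198.26
  148.103.128.0/17 (148.103.128.0 - 148.103.255.255) does not contain 148.71.198.26
Longest matching prefix is /14 -> next hop Router D.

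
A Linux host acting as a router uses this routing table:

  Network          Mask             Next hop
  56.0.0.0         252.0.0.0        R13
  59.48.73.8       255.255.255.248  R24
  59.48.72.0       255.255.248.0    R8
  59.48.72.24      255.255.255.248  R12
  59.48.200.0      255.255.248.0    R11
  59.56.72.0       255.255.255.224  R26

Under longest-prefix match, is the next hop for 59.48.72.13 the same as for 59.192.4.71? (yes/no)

no

59.48.72.13: longest match 59.48.72.0/21 -> R8
59.192.4.71: longest match 56.0.0.0/6 -> R13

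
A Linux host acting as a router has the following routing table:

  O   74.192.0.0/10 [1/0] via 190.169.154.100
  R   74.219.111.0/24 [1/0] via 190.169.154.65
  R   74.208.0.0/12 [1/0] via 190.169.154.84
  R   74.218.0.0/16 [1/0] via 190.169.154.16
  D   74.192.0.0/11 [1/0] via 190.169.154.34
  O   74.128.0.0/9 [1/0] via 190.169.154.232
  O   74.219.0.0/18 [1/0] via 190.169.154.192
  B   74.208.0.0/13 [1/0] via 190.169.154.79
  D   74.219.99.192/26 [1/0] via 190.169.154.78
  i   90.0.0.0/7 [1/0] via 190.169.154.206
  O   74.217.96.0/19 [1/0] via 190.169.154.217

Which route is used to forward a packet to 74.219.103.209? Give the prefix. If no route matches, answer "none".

74.208.0.0/12

Entries matching 74.219.103.209:
  74.128.0.0/9 (74.128.0.0 - 74.255.255.255)
  74.192.0.0/10 (74.192.0.0 - 74.255.255.255)
  74.192.0.0/11 (74.192.0.0 - 74.223.255.255)
  74.208.0.0/12 (74.208.0.0 - 74.223.255.255)
Most specific is 74.208.0.0/12.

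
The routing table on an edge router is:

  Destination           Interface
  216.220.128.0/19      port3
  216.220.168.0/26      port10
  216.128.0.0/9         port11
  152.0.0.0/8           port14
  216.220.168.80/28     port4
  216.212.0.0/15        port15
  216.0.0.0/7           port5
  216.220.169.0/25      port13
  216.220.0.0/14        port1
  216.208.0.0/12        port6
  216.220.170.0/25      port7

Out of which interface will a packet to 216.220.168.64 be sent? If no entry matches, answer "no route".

port1

Routes whose prefix contains 216.220.168.64:
  216.0.0.0/7 (216.0.0.0 - 217.255.255.255) -> port5
  216.128.0.0/9 (216.128.0.0 - 216.255.255.255) -> port11
  216.208.0.0/12 (216.208.0.0 - 216.223.255.255) -> port6
  216.220.0.0/14 (216.220.0.0 - 216.223.255.255) -> port1
More-specific entries that do NOT match:
  216.220.168.80/28 (216.220.168.80 - 216.220.168.95) does not contain 216.220.168.64
  216.220.168.0/26 (216.220.168.0 - 216.220.168.63) does not contain 216.220.168.64
  216.220.169.0/25 (216.220.169.0 - 216.220.169.127) does not contain 216.220.168.64
  216.220.170.0/25 (216.220.170.0 - 216.220.170.127) does not contain 216.220.168.64
  216.220.128.0/19 (216.220.128.0 - 216.220.159.255) does not contain 216.220.168.64
  216.212.0.0/15 (216.212.0.0 - 216.213.255.255) does not contain 216.220.168.64
Longest matching prefix is /14 -> interface port1.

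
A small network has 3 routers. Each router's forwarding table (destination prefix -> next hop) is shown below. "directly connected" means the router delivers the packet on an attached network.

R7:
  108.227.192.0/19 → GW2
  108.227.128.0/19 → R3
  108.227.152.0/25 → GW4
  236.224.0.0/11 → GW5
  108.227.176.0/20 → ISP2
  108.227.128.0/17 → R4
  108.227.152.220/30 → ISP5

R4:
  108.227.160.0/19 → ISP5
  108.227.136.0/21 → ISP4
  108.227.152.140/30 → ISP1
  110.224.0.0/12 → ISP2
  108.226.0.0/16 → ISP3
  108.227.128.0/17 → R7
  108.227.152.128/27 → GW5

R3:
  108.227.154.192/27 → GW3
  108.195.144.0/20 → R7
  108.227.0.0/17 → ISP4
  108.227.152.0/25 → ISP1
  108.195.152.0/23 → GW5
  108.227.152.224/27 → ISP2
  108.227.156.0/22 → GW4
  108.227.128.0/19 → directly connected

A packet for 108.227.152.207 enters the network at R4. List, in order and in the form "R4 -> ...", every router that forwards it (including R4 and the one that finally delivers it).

At R4: longest match for 108.227.152.207 is 108.227.128.0/17 -> R7
At R7: longest match for 108.227.152.207 is 108.227.128.0/19 -> R3
At R3: longest match for 108.227.152.207 is 108.227.128.0/19 -> directly connected

R4 -> R7 -> R3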